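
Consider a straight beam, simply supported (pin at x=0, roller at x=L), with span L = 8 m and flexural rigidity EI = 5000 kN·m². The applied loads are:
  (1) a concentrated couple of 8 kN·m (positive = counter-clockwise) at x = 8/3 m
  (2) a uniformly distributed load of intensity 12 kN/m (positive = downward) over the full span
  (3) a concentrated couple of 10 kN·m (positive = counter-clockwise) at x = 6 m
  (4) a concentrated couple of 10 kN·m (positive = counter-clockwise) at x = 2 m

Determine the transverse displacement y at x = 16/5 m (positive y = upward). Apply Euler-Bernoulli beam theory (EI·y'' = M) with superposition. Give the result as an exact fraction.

y(16/5) = -277811/2343750 m

Load 1 — applied couple M₀=8 kN·m at a=8/3 m (b=L-a=16/3):
  y_1 = (M₀x³/(6L)-M₀(x-a)²/2+C₁x)/EI  [x>a] with C₁=M₀(3b²-L²)/(6L)=32/9 = (8·(16/5)³/(6·8)-8·((16/5)-(8/3))²/2+(32/9)·(16/5))/5000 = 736/234375 m
Load 2 — uniform load w=12 kN/m over full span:
  y_2 = -wx(L³-2Lx²+x³)/(24EI) = -12·(16/5)·(8³-2·8·(16/5)²+(16/5)³)/(24·5000) = -47616/390625 m
Load 3 — applied couple M₀=10 kN·m at a=6 m (b=L-a=2):
  y_3 = (M₀x³/(6L)+C₁x)/EI  [x≤a] with C₁=M₀(3b²-L²)/(6L)=-65/6 = (10·(16/5)³/(6·8)+(-65/6)·(16/5))/5000 = -87/15625 m
Load 4 — applied couple M₀=10 kN·m at a=2 m (b=L-a=6):
  y_4 = (M₀x³/(6L)-M₀(x-a)²/2+C₁x)/EI  [x>a] with C₁=M₀(3b²-L²)/(6L)=55/6 = (10·(16/5)³/(6·8)-10·((16/5)-2)²/2+(55/6)·(16/5))/5000 = 181/31250 m
Superposition: y = Σ y_i = -277811/2343750 m ≈ -0.118533 m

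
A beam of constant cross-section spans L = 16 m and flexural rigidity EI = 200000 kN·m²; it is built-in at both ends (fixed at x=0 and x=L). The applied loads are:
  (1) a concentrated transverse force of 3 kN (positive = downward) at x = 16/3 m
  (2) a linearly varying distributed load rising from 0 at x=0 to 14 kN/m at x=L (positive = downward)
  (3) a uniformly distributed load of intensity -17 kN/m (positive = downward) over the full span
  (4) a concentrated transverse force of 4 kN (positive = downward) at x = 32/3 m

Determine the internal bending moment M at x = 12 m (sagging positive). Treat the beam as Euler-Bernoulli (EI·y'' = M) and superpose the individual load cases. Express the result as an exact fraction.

M(12) = -1576/135 kN·m

Load 1 — point force P=3 kN at a=16/3 m (b=L-a=32/3):
  M_1 = Pa²(a+3b)(L-x)/L³ - Pa²b/L²  [x>a] = 3·(16/3)²·((16/3)+3·(32/3))·(16-12)/16³ - 3·(16/3)²·(32/3)/16² = -4/9 kN·m
Load 2 — triangular load w₀=14 kN/m (0→w₀ over full span):
  M_2 = 3w₀Lx/20 - w₀L²/30 - w₀x³/(6L) = 3·14·16·12/20 - 14·16²/30 - 14·12³/(6·16) = 476/15 kN·m
Load 3 — uniform load w=-17 kN/m over full span:
  M_3 = wLx/2 - wL²/12 - wx²/2 = (-17)·16·12/2 - (-17)·16²/12 - (-17)·12²/2 = -136/3 kN·m
Load 4 — point force P=4 kN at a=32/3 m (b=L-a=16/3):
  M_4 = Pa²(a+3b)(L-x)/L³ - Pa²b/L²  [x>a] = 4·(32/3)²·((32/3)+3·(16/3))·(16-12)/16³ - 4·(32/3)²·(16/3)/16² = 64/27 kN·m
Superposition: M = Σ M_i = -1576/135 kN·m ≈ -11.674074 kN·m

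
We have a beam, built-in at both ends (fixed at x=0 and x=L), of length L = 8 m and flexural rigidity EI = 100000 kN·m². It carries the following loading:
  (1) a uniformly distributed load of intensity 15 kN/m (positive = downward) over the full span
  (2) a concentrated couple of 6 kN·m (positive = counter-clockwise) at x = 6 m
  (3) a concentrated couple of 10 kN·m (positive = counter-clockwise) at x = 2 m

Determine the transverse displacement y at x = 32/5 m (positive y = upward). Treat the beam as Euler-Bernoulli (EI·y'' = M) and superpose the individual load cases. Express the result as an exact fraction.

Load 1 — uniform load w=15 kN/m over full span:
  y_1 = -wx²(L-x)²/(24EI) = -15·(32/5)²·(8-(32/5))²/(24·100000) = -256/390625 m
Load 2 — applied couple M₀=6 kN·m at a=6 m (b=L-a=2):
  y_2 = (R_Ax³/6 - M_Ax²/2 - M₀(x-a)²/2)/EI  [x>a] with R_A=27/32, M_A=15/8 = ((27/32)·(32/5)³/6 - (15/8)·(32/5)²/2 - 6·((32/5)-6)²/2)/100000 = -63/3125000 m
Load 3 — applied couple M₀=10 kN·m at a=2 m (b=L-a=6):
  y_3 = (R_Ax³/6 - M_Ax²/2 - M₀(x-a)²/2)/EI  [x>a] with R_A=45/32, M_A=-15/8 = ((45/32)·(32/5)³/6 - (-15/8)·(32/5)²/2 - 10·((32/5)-2)²/2)/100000 = 19/625000 m
Superposition: y = Σ y_i = -252/390625 m ≈ -0.000645 m

y(32/5) = -252/390625 m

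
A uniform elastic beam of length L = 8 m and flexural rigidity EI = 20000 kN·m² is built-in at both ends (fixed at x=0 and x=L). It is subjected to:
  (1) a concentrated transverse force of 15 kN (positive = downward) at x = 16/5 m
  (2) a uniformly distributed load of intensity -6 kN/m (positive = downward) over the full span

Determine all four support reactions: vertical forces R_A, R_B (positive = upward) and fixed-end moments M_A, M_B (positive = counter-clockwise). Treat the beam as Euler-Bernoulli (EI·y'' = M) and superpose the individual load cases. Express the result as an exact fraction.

R_A = -357/25 kN, M_A = -368/25 kN·m, R_B = -468/25 kN, M_B = 512/25 kN·m

Load 1 — point force P=15 kN at a=16/5 m (b=L-a=24/5):
  R_A = Pb²(3a+b)/L³ = 15·(24/5)²·(3·(16/5)+(24/5))/8³ = 243/25 kN
  M_A = Pab²/L² = 15·(16/5)·(24/5)²/8² = 432/25 kN·m
  R_B = Pa²(a+3b)/L³ = 15·(16/5)²·((16/5)+3·(24/5))/8³ = 132/25 kN
  M_B = -Pa²b/L² = -15·(16/5)²·(24/5)/8² = -288/25 kN·m
Load 2 — uniform load w=-6 kN/m over full span:
  R_A = wL/2 = (-6)·8/2 = -24 kN
  M_A = wL²/12 = (-6)·8²/12 = -32 kN·m
  R_B = wL/2 = (-6)·8/2 = -24 kN
  M_B = -wL²/12 = -(-6)·8²/12 = 32 kN·m
Superposition: R_A = -357/25 kN, M_A = -368/25 kN·m, R_B = -468/25 kN, M_B = 512/25 kN·m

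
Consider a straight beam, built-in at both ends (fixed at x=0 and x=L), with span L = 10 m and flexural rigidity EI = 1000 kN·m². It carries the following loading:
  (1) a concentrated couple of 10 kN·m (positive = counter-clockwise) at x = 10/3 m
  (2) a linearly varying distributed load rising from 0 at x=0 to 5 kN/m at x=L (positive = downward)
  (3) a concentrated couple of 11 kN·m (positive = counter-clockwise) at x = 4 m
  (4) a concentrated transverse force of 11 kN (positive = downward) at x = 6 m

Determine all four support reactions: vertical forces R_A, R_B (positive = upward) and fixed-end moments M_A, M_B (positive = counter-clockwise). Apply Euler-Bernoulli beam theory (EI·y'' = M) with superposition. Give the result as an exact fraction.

R_A = 10717/750 kN, M_A = 2141/75 kN·m, R_B = 16283/750 kN, M_B = -2549/75 kN·m

Load 1 — applied couple M₀=10 kN·m at a=10/3 m (b=L-a=20/3):
  R_A = 6M₀ab/L³ = 6·10·(10/3)·(20/3)/10³ = 4/3 kN
  M_A = M₀b(2a-b)/L² = 10·(20/3)·(2·(10/3)-(20/3))/10² = 0 kN·m
  R_B = -6M₀ab/L³ = -6·10·(10/3)·(20/3)/10³ = -4/3 kN
  M_B = M₀a(2b-a)/L² = 10·(10/3)·(2·(20/3)-(10/3))/10² = 10/3 kN·m
Load 2 — triangular load w₀=5 kN/m (0→w₀ over full span):
  R_A = 3w₀L/20 = 3·5·10/20 = 15/2 kN
  M_A = w₀L²/30 = 5·10²/30 = 50/3 kN·m
  R_B = 7w₀L/20 = 7·5·10/20 = 35/2 kN
  M_B = -w₀L²/20 = -5·10²/20 = -25 kN·m
Load 3 — applied couple M₀=11 kN·m at a=4 m (b=L-a=6):
  R_A = 6M₀ab/L³ = 6·11·4·6/10³ = 198/125 kN
  M_A = M₀b(2a-b)/L² = 11·6·(2·4-6)/10² = 33/25 kN·m
  R_B = -6M₀ab/L³ = -6·11·4·6/10³ = -198/125 kN
  M_B = M₀a(2b-a)/L² = 11·4·(2·6-4)/10² = 88/25 kN·m
Load 4 — point force P=11 kN at a=6 m (b=L-a=4):
  R_A = Pb²(3a+b)/L³ = 11·4²·(3·6+4)/10³ = 484/125 kN
  M_A = Pab²/L² = 11·6·4²/10² = 264/25 kN·m
  R_B = Pa²(a+3b)/L³ = 11·6²·(6+3·4)/10³ = 891/125 kN
  M_B = -Pa²b/L² = -11·6²·4/10² = -396/25 kN·m
Superposition: R_A = 10717/750 kN, M_A = 2141/75 kN·m, R_B = 16283/750 kN, M_B = -2549/75 kN·m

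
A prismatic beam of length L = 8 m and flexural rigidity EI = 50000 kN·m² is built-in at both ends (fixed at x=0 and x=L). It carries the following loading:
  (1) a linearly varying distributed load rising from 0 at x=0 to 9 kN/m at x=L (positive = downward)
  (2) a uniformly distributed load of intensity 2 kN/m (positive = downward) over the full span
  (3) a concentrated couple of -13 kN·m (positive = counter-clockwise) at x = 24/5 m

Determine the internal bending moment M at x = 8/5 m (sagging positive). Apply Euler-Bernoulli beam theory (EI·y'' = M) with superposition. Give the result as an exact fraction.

M(8/5) = -1012/375 kN·m

Load 1 — triangular load w₀=9 kN/m (0→w₀ over full span):
  M_1 = 3w₀Lx/20 - w₀L²/30 - w₀x³/(6L) = 3·9·8·(8/5)/20 - 9·8²/30 - 9·(8/5)³/(6·8) = -336/125 kN·m
Load 2 — uniform load w=2 kN/m over full span:
  M_2 = wLx/2 - wL²/12 - wx²/2 = 2·8·(8/5)/2 - 2·8²/12 - 2·(8/5)²/2 = -32/75 kN·m
Load 3 — applied couple M₀=-13 kN·m at a=24/5 m (b=L-a=16/5):
  M_3 = R_Ax - M_A  [x≤a] with R_A=-117/50, M_A=-104/25 = (-117/50)·(8/5) - (-104/25) = 52/125 kN·m
Superposition: M = Σ M_i = -1012/375 kN·m ≈ -2.698667 kN·m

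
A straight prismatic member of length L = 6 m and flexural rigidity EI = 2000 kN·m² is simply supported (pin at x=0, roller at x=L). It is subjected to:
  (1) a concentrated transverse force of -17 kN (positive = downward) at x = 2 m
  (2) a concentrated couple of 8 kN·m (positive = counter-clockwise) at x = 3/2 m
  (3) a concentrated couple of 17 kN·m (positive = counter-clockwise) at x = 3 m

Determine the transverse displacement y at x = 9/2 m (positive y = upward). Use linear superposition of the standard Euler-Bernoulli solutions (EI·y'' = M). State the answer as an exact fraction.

Load 1 — point force P=-17 kN at a=2 m (b=L-a=4):
  y_1 = -Pa(L-x)(2Lx-a²-x²)/(6LEI)  [x>a] = -(-17)·2·(6-(9/2))·(2·6·(9/2)-2²-(9/2)²)/(6·6·2000) = 2023/96000 m
Load 2 — applied couple M₀=8 kN·m at a=3/2 m (b=L-a=9/2):
  y_2 = (M₀x³/(6L)-M₀(x-a)²/2+C₁x)/EI  [x>a] with C₁=M₀(3b²-L²)/(6L)=11/2 = (8·(9/2)³/(6·6)-8·((9/2)-(3/2))²/2+(11/2)·(9/2))/2000 = 9/2000 m
Load 3 — applied couple M₀=17 kN·m at a=3 m (b=L-a=3):
  y_3 = (M₀x³/(6L)-M₀(x-a)²/2+C₁x)/EI  [x>a] with C₁=M₀(3b²-L²)/(6L)=-17/4 = (17·(9/2)³/(6·6)-17·((9/2)-3)²/2+(-17/4)·(9/2))/2000 = 153/64000 m
Superposition: y = Σ y_i = 5369/192000 m ≈ 0.027964 m

y(9/2) = 5369/192000 m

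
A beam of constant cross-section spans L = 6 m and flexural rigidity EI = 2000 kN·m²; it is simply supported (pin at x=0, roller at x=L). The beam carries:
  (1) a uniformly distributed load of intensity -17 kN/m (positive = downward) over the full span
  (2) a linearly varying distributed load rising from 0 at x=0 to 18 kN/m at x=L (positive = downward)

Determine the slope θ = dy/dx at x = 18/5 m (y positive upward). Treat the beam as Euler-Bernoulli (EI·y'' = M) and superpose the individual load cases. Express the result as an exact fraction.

θ(18/5) = -15777/1250000 rad

Load 1 — uniform load w=-17 kN/m over full span:
  θ_1 = -w(L³-6Lx²+4x³)/(24EI) = -(-17)·(6³-6·6·(18/5)²+4·(18/5)³)/(24·2000) = -5661/250000 rad
Load 2 — triangular load w₀=18 kN/m (0→w₀ over full span):
  θ_2 = -w₀(7L⁴-30L²x²+15x⁴)/(360LEI) = -18·(7·6⁴-30·6²·(18/5)²+15·(18/5)⁴)/(360·6·2000) = 783/78125 rad
Superposition: θ = Σ θ_i = -15777/1250000 rad ≈ -0.012622 rad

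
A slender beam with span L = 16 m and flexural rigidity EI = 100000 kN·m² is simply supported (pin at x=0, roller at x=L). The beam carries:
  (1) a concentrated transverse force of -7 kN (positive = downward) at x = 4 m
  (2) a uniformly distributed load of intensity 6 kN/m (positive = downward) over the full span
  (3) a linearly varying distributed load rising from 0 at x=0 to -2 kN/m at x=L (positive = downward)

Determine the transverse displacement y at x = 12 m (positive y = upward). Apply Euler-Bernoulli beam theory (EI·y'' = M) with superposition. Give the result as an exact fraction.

Load 1 — point force P=-7 kN at a=4 m (b=L-a=12):
  y_1 = -Pa(L-x)(2Lx-a²-x²)/(6LEI)  [x>a] = -(-7)·4·(16-12)·(2·16·12-4²-12²)/(6·16·100000) = 49/18750 m
Load 2 — uniform load w=6 kN/m over full span:
  y_2 = -wx(L³-2Lx²+x³)/(24EI) = -6·12·(16³-2·16·12²+12³)/(24·100000) = -114/3125 m
Load 3 — triangular load w₀=-2 kN/m (0→w₀ over full span):
  y_3 = -w₀x(7L⁴-10L²x²+3x⁴)/(360LEI) = -(-2)·12·(7·16⁴-10·16²·12²+3·12⁴)/(360·16·100000) = 119/18750 m
Superposition: y = Σ y_i = -86/3125 m ≈ -0.027520 m

y(12) = -86/3125 m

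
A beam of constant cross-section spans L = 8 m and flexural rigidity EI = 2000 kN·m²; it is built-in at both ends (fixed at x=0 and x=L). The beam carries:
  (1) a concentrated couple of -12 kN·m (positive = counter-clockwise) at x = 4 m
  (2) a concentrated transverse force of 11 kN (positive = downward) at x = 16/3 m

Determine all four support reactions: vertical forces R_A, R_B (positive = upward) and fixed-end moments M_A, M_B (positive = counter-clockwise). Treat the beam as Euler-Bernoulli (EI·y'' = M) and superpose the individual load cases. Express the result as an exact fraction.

Load 1 — applied couple M₀=-12 kN·m at a=4 m (b=L-a=4):
  R_A = 6M₀ab/L³ = 6·(-12)·4·4/8³ = -9/4 kN
  M_A = M₀b(2a-b)/L² = (-12)·4·(2·4-4)/8² = -3 kN·m
  R_B = -6M₀ab/L³ = -6·(-12)·4·4/8³ = 9/4 kN
  M_B = M₀a(2b-a)/L² = (-12)·4·(2·4-4)/8² = -3 kN·m
Load 2 — point force P=11 kN at a=16/3 m (b=L-a=8/3):
  R_A = Pb²(3a+b)/L³ = 11·(8/3)²·(3·(16/3)+(8/3))/8³ = 77/27 kN
  M_A = Pab²/L² = 11·(16/3)·(8/3)²/8² = 176/27 kN·m
  R_B = Pa²(a+3b)/L³ = 11·(16/3)²·((16/3)+3·(8/3))/8³ = 220/27 kN
  M_B = -Pa²b/L² = -11·(16/3)²·(8/3)/8² = -352/27 kN·m
Superposition: R_A = 65/108 kN, M_A = 95/27 kN·m, R_B = 1123/108 kN, M_B = -433/27 kN·m

R_A = 65/108 kN, M_A = 95/27 kN·m, R_B = 1123/108 kN, M_B = -433/27 kN·m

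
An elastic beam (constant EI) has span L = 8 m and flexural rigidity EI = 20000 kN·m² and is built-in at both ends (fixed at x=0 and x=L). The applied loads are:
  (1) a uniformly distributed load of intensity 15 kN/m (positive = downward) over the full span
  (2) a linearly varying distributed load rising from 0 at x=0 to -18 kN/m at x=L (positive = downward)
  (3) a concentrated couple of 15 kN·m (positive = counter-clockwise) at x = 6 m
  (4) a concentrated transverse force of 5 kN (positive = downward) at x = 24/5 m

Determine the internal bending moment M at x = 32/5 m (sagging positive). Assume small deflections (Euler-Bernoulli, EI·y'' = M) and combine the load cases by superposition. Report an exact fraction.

Load 1 — uniform load w=15 kN/m over full span:
  M_1 = wLx/2 - wL²/12 - wx²/2 = 15·8·(32/5)/2 - 15·8²/12 - 15·(32/5)²/2 = -16/5 kN·m
Load 2 — triangular load w₀=-18 kN/m (0→w₀ over full span):
  M_2 = 3w₀Lx/20 - w₀L²/30 - w₀x³/(6L) = 3·(-18)·8·(32/5)/20 - (-18)·8²/30 - (-18)·(32/5)³/(6·8) = -192/125 kN·m
Load 3 — applied couple M₀=15 kN·m at a=6 m (b=L-a=2):
  M_3 = R_Ax - M_A - M₀  [x>a] with R_A=135/64, M_A=75/16 = (135/64)·(32/5) - (75/16) - 15 = -99/16 kN·m
Load 4 — point force P=5 kN at a=24/5 m (b=L-a=16/5):
  M_4 = Pa²(a+3b)(L-x)/L³ - Pa²b/L²  [x>a] = 5·(24/5)²·((24/5)+3·(16/5))·(8-(32/5))/8³ - 5·(24/5)²·(16/5)/8² = -72/125 kN·m
Superposition: M = Σ M_i = -22999/2000 kN·m ≈ -11.499500 kN·m

M(32/5) = -22999/2000 kN·m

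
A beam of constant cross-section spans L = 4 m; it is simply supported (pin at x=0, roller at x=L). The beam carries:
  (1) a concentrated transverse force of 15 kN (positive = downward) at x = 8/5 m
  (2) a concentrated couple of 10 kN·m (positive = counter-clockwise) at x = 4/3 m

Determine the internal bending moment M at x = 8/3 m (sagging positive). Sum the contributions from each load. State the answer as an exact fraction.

M(8/3) = 14/3 kN·m

Load 1 — point force P=15 kN at a=8/5 m (b=L-a=12/5):
  M_1 = Pa(L-x)/L  [x>a] = 15·(8/5)·(4-(8/3))/4 = 8 kN·m
Load 2 — applied couple M₀=10 kN·m at a=4/3 m (b=L-a=8/3):
  M_2 = M₀x/L - M₀  [x>a] = 10·(8/3)/4 - 10 = -10/3 kN·m
Superposition: M = Σ M_i = 14/3 kN·m ≈ 4.666667 kN·m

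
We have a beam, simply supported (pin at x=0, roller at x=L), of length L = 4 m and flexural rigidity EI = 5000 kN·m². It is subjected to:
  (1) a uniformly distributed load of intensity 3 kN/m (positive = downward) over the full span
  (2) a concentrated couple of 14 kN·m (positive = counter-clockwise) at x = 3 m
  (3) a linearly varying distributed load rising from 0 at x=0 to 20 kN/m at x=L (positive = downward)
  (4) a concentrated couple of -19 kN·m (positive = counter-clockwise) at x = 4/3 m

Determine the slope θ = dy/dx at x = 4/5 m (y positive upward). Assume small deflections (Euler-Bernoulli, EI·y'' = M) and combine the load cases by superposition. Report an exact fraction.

Load 1 — uniform load w=3 kN/m over full span:
  θ_1 = -w(L³-6Lx²+4x³)/(24EI) = -3·(4³-6·4·(4/5)²+4·(4/5)³)/(24·5000) = -99/78125 rad
Load 2 — applied couple M₀=14 kN·m at a=3 m (b=L-a=1):
  θ_2 = (M₀x²/(2L)+C₁)/EI  [x≤a] with C₁=M₀(3b²-L²)/(6L)=-91/12 = (14·(4/5)²/(2·4)+(-91/12))/5000 = -1939/1500000 rad
Load 3 — triangular load w₀=20 kN/m (0→w₀ over full span):
  θ_3 = -w₀(7L⁴-30L²x²+15x⁴)/(360LEI) = -20·(7·4⁴-30·4²·(4/5)²+15·(4/5)⁴)/(360·4·5000) = -2912/703125 rad
Load 4 — applied couple M₀=-19 kN·m at a=4/3 m (b=L-a=8/3):
  θ_4 = (M₀x²/(2L)+C₁)/EI  [x≤a] with C₁=M₀(3b²-L²)/(6L)=-38/9 = ((-19)·(4/5)²/(2·4)+(-38/9))/5000 = -323/281250 rad
Superposition: θ = Σ θ_i = -176621/22500000 rad ≈ -0.007850 rad

θ(4/5) = -176621/22500000 rad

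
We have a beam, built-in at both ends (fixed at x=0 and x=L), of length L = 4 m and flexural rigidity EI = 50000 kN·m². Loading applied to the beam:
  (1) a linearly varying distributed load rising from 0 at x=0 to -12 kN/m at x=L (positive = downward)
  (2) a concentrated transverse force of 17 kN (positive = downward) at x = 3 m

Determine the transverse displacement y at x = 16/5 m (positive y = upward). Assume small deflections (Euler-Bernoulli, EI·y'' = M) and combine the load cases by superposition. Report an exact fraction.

y(16/5) = -31/1562500000 m

Load 1 — triangular load w₀=-12 kN/m (0→w₀ over full span):
  y_1 = -w₀x²(L-x)²(x+2L)/(120LEI) = -(-12)·(16/5)²·(4-(16/5))²·((16/5)+2·4)/(120·4·50000) = 1792/48828125 m
Load 2 — point force P=17 kN at a=3 m (b=L-a=1):
  y_2 = -Pa²(L-x)²(3bL-(3b+a)(L-x))/(6L³EI)  [x>a] = -17·3²·(4-(16/5))²·(3·1·4-(3·1+3)·(4-(16/5)))/(6·4³·50000) = -459/12500000 m
Superposition: y = Σ y_i = -31/1562500000 m ≈ -0.000000 m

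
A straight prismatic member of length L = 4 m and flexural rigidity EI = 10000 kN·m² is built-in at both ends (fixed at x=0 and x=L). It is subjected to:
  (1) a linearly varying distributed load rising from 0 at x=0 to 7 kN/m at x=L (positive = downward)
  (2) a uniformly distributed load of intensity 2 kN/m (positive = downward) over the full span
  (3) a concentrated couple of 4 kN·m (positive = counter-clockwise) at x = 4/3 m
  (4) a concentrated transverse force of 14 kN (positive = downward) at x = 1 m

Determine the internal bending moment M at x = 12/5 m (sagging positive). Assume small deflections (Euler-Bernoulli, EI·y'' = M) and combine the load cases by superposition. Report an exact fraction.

M(12/5) = 3563/1000 kN·m

Load 1 — triangular load w₀=7 kN/m (0→w₀ over full span):
  M_1 = 3w₀Lx/20 - w₀L²/30 - w₀x³/(6L) = 3·7·4·(12/5)/20 - 7·4²/30 - 7·(12/5)³/(6·4) = 868/375 kN·m
Load 2 — uniform load w=2 kN/m over full span:
  M_2 = wLx/2 - wL²/12 - wx²/2 = 2·4·(12/5)/2 - 2·4²/12 - 2·(12/5)²/2 = 88/75 kN·m
Load 3 — applied couple M₀=4 kN·m at a=4/3 m (b=L-a=8/3):
  M_3 = R_Ax - M_A - M₀  [x>a] with R_A=4/3, M_A=0 = (4/3)·(12/5) - 0 - 4 = -4/5 kN·m
Load 4 — point force P=14 kN at a=1 m (b=L-a=3):
  M_4 = Pa²(a+3b)(L-x)/L³ - Pa²b/L²  [x>a] = 14·1²·(1+3·3)·(4-(12/5))/4³ - 14·1²·3/4² = 7/8 kN·m
Superposition: M = Σ M_i = 3563/1000 kN·m ≈ 3.563000 kN·m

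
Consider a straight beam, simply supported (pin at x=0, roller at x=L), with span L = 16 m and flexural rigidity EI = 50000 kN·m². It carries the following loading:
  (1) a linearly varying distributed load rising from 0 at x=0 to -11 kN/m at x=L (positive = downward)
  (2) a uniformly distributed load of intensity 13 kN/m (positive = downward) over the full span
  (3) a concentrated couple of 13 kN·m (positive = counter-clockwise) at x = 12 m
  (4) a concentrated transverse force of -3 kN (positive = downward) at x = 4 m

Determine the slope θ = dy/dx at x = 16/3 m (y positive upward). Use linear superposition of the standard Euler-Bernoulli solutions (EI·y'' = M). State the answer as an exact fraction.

θ(16/3) = -1433969/121500000 rad

Load 1 — triangular load w₀=-11 kN/m (0→w₀ over full span):
  θ_1 = -w₀(7L⁴-30L²x²+15x⁴)/(360LEI) = -(-11)·(7·16⁴-30·16²·(16/3)²+15·(16/3)⁴)/(360·16·50000) = 36608/3796875 rad
Load 2 — uniform load w=13 kN/m over full span:
  θ_2 = -w(L³-6Lx²+4x³)/(24EI) = -13·(16³-6·16·(16/3)²+4·(16/3)³)/(24·50000) = -5408/253125 rad
Load 3 — applied couple M₀=13 kN·m at a=12 m (b=L-a=4):
  θ_3 = (M₀x²/(2L)+C₁)/EI  [x≤a] with C₁=M₀(3b²-L²)/(6L)=-169/6 = (13·(16/3)²/(2·16)+(-169/6))/50000 = -299/900000 rad
Load 4 — point force P=-3 kN at a=4 m (b=L-a=12):
  θ_4 = -Pa(2L²-6Lx+3x²+a²)/(6LEI)  [x>a] = -(-3)·4·(2·16²-6·16·(16/3)+3·(16/3)²+4²)/(6·16·50000) = 19/75000 rad
Superposition: θ = Σ θ_i = -1433969/121500000 rad ≈ -0.011802 rad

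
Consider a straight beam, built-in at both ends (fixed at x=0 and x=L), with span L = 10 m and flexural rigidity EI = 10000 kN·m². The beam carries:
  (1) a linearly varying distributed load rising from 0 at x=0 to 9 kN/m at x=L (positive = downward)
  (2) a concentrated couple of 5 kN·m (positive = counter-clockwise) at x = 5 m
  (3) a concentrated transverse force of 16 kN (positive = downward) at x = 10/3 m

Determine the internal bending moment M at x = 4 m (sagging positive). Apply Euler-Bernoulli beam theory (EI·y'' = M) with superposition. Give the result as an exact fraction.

M(4) = 15761/540 kN·m

Load 1 — triangular load w₀=9 kN/m (0→w₀ over full span):
  M_1 = 3w₀Lx/20 - w₀L²/30 - w₀x³/(6L) = 3·9·10·4/20 - 9·10²/30 - 9·4³/(6·10) = 72/5 kN·m
Load 2 — applied couple M₀=5 kN·m at a=5 m (b=L-a=5):
  M_2 = R_Ax - M_A  [x≤a] with R_A=3/4, M_A=5/4 = (3/4)·4 - (5/4) = 7/4 kN·m
Load 3 — point force P=16 kN at a=10/3 m (b=L-a=20/3):
  M_3 = Pa²(a+3b)(L-x)/L³ - Pa²b/L²  [x>a] = 16·(10/3)²·((10/3)+3·(20/3))·(10-4)/10³ - 16·(10/3)²·(20/3)/10² = 352/27 kN·m
Superposition: M = Σ M_i = 15761/540 kN·m ≈ 29.187037 kN·m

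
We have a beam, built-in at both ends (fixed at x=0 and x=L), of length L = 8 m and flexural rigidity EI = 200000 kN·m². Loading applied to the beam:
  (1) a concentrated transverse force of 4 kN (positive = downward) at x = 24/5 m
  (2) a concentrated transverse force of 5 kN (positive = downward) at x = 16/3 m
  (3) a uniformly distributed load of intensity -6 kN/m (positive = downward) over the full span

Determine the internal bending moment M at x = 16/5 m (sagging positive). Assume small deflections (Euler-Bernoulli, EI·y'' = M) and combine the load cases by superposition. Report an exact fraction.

Load 1 — point force P=4 kN at a=24/5 m (b=L-a=16/5):
  M_1 = Pb²(3a+b)x/L³ - Pab²/L²  [x≤a] = 4·(16/5)²·(3·(24/5)+(16/5))·(16/5)/8³ - 4·(24/5)·(16/5)²/8² = 896/625 kN·m
Load 2 — point force P=5 kN at a=16/3 m (b=L-a=8/3):
  M_2 = Pb²(3a+b)x/L³ - Pab²/L²  [x≤a] = 5·(8/3)²·(3·(16/3)+(8/3))·(16/5)/8³ - 5·(16/3)·(8/3)²/8² = 32/27 kN·m
Load 3 — uniform load w=-6 kN/m over full span:
  M_3 = wLx/2 - wL²/12 - wx²/2 = (-6)·8·(16/5)/2 - (-6)·8²/12 - (-6)·(16/5)²/2 = -352/25 kN·m
Superposition: M = Σ M_i = -193408/16875 kN·m ≈ -11.461215 kN·m

M(16/5) = -193408/16875 kN·m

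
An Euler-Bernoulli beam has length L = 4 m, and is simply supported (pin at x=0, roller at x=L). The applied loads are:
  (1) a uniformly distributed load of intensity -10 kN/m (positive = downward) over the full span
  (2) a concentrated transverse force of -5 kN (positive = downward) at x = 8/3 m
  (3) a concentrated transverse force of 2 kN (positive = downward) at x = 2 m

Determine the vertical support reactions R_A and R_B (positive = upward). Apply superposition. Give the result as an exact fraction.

R_A = -62/3 kN, R_B = -67/3 kN

Load 1 — uniform load w=-10 kN/m over full span:
  R_A = wL/2 = (-10)·4/2 = -20 kN
  R_B = wL/2 = (-10)·4/2 = -20 kN
Load 2 — point force P=-5 kN at a=8/3 m (b=L-a=4/3):
  R_A = Pb/L = (-5)·(4/3)/4 = -5/3 kN
  R_B = Pa/L = (-5)·(8/3)/4 = -10/3 kN
Load 3 — point force P=2 kN at a=2 m (b=L-a=2):
  R_A = Pb/L = 2·2/4 = 1 kN
  R_B = Pa/L = 2·2/4 = 1 kN
Superposition: R_A = -62/3 kN, R_B = -67/3 kN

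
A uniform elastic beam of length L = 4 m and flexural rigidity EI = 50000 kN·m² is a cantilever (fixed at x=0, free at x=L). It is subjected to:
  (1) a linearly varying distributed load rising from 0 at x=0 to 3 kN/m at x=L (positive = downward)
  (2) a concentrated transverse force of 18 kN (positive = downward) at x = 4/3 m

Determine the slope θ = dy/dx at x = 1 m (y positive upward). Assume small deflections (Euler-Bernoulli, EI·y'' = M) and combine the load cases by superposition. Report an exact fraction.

θ(1) = -897/1600000 rad

Load 1 — triangular load w₀=3 kN/m (0→w₀ over full span):
  θ_1 = (w₀Lx²/4-w₀L²x/3-w₀x⁴/(24L))/EI = (3·4·1²/4-3·4²·1/3-3·1⁴/(24·4))/50000 = -417/1600000 rad
Load 2 — point force P=18 kN at a=4/3 m (b=L-a=8/3):
  θ_2 = -Px(2a-x)/(2EI)  [x≤a] = -18·1·(2·(4/3)-1)/(2·50000) = -3/10000 rad
Superposition: θ = Σ θ_i = -897/1600000 rad ≈ -0.000561 rad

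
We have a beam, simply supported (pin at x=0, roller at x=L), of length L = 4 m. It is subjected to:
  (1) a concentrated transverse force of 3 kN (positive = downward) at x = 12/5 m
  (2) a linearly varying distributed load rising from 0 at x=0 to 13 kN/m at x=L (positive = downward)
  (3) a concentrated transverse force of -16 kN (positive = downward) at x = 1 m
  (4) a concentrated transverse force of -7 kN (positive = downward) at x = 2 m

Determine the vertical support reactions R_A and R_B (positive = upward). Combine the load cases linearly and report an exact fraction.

Load 1 — point force P=3 kN at a=12/5 m (b=L-a=8/5):
  R_A = Pb/L = 3·(8/5)/4 = 6/5 kN
  R_B = Pa/L = 3·(12/5)/4 = 9/5 kN
Load 2 — triangular load w₀=13 kN/m (0→w₀ over full span):
  R_A = w₀L/6 = 13·4/6 = 26/3 kN
  R_B = w₀L/3 = 13·4/3 = 52/3 kN
Load 3 — point force P=-16 kN at a=1 m (b=L-a=3):
  R_A = Pb/L = (-16)·3/4 = -12 kN
  R_B = Pa/L = (-16)·1/4 = -4 kN
Load 4 — point force P=-7 kN at a=2 m (b=L-a=2):
  R_A = Pb/L = (-7)·2/4 = -7/2 kN
  R_B = Pa/L = (-7)·2/4 = -7/2 kN
Superposition: R_A = -169/30 kN, R_B = 349/30 kN

R_A = -169/30 kN, R_B = 349/30 kN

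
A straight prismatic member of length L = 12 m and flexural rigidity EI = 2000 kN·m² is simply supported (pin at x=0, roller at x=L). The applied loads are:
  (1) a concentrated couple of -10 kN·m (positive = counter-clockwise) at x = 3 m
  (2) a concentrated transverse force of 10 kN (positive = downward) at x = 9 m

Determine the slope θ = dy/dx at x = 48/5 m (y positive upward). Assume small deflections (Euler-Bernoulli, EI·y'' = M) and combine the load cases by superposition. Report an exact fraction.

Load 1 — applied couple M₀=-10 kN·m at a=3 m (b=L-a=9):
  θ_1 = (M₀x²/(2L)-M₀(x-a)+C₁)/EI  [x>a] with C₁=M₀(3b²-L²)/(6L)=-55/4 = ((-10)·(48/5)²/(2·12)-(-10)·((48/5)-3)+(-55/4))/2000 = 277/40000 rad
Load 2 — point force P=10 kN at a=9 m (b=L-a=3):
  θ_2 = -Pa(2L²-6Lx+3x²+a²)/(6LEI)  [x>a] = -10·9·(2·12²-6·12·(48/5)+3·(48/5)²+9²)/(6·12·2000) = 1143/40000 rad
Superposition: θ = Σ θ_i = 71/2000 rad ≈ 0.035500 rad

θ(48/5) = 71/2000 rad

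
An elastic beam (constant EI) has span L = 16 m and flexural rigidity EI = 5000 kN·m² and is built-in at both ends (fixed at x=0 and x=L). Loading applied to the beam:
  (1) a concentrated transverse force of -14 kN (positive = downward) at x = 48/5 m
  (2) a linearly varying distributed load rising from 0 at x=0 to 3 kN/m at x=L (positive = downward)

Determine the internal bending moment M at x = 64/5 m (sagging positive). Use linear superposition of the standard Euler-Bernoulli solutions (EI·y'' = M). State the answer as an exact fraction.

M(64/5) = 2656/625 kN·m

Load 1 — point force P=-14 kN at a=48/5 m (b=L-a=32/5):
  M_1 = Pa²(a+3b)(L-x)/L³ - Pa²b/L²  [x>a] = (-14)·(48/5)²·((48/5)+3·(32/5))·(16-(64/5))/16³ - (-14)·(48/5)²·(32/5)/16² = 2016/625 kN·m
Load 2 — triangular load w₀=3 kN/m (0→w₀ over full span):
  M_2 = 3w₀Lx/20 - w₀L²/30 - w₀x³/(6L) = 3·3·16·(64/5)/20 - 3·16²/30 - 3·(64/5)³/(6·16) = 128/125 kN·m
Superposition: M = Σ M_i = 2656/625 kN·m ≈ 4.249600 kN·m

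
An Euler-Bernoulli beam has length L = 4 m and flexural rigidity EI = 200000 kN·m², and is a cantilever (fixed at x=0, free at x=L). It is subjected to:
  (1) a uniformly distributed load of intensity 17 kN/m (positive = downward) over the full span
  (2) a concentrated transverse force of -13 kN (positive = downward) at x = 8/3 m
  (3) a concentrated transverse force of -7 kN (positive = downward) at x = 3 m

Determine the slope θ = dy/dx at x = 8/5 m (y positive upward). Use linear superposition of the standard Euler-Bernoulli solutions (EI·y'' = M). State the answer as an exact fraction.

Load 1 — uniform load w=17 kN/m over full span:
  θ_1 = -wx(x²-3Lx+3L²)/(6EI) = -17·(8/5)·((8/5)²-3·4·(8/5)+3·4²)/(6·200000) = -833/1171875 rad
Load 2 — point force P=-13 kN at a=8/3 m (b=L-a=4/3):
  θ_2 = -Px(2a-x)/(2EI)  [x≤a] = -(-13)·(8/5)·(2·(8/3)-(8/5))/(2·200000) = 91/468750 rad
Load 3 — point force P=-7 kN at a=3 m (b=L-a=1):
  θ_3 = -Px(2a-x)/(2EI)  [x≤a] = -(-7)·(8/5)·(2·3-(8/5))/(2·200000) = 77/625000 rad
Superposition: θ = Σ θ_i = -3689/9375000 rad ≈ -0.000393 rad

θ(8/5) = -3689/9375000 rad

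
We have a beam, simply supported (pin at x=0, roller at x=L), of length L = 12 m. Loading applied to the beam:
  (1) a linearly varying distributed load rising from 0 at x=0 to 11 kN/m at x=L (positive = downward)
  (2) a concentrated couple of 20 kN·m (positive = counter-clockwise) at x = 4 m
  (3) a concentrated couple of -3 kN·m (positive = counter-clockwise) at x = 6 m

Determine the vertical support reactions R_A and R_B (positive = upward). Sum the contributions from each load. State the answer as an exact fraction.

R_A = 281/12 kN, R_B = 511/12 kN

Load 1 — triangular load w₀=11 kN/m (0→w₀ over full span):
  R_A = w₀L/6 = 11·12/6 = 22 kN
  R_B = w₀L/3 = 11·12/3 = 44 kN
Load 2 — applied couple M₀=20 kN·m at a=4 m (b=L-a=8):
  R_A = M₀/L = 20/12 = 5/3 kN
  R_B = -M₀/L = -20/12 = -5/3 kN
Load 3 — applied couple M₀=-3 kN·m at a=6 m (b=L-a=6):
  R_A = M₀/L = (-3)/12 = -1/4 kN
  R_B = -M₀/L = -(-3)/12 = 1/4 kN
Superposition: R_A = 281/12 kN, R_B = 511/12 kN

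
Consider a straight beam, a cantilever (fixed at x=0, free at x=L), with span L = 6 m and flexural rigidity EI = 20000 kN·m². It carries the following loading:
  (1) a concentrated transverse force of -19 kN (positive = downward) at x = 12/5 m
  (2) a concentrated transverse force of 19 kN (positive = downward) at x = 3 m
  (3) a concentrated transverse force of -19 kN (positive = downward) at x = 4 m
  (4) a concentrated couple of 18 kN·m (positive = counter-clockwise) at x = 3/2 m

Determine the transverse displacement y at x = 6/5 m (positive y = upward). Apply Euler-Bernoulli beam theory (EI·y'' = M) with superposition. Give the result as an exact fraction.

y(6/5) = 27/10000 m

Load 1 — point force P=-19 kN at a=12/5 m (b=L-a=18/5):
  y_1 = -Px²(3a-x)/(6EI)  [x≤a] = -(-19)·(6/5)²·(3·(12/5)-(6/5))/(6·20000) = 171/125000 m
Load 2 — point force P=19 kN at a=3 m (b=L-a=3):
  y_2 = -Px²(3a-x)/(6EI)  [x≤a] = -19·(6/5)²·(3·3-(6/5))/(6·20000) = -2223/1250000 m
Load 3 — point force P=-19 kN at a=4 m (b=L-a=2):
  y_3 = -Px²(3a-x)/(6EI)  [x≤a] = -(-19)·(6/5)²·(3·4-(6/5))/(6·20000) = 1539/625000 m
Load 4 — applied couple M₀=18 kN·m at a=3/2 m (b=L-a=9/2):
  y_4 = M₀x²/(2EI)  [x≤a] = 18·(6/5)²/(2·20000) = 81/125000 m
Superposition: y = Σ y_i = 27/10000 m ≈ 0.002700 m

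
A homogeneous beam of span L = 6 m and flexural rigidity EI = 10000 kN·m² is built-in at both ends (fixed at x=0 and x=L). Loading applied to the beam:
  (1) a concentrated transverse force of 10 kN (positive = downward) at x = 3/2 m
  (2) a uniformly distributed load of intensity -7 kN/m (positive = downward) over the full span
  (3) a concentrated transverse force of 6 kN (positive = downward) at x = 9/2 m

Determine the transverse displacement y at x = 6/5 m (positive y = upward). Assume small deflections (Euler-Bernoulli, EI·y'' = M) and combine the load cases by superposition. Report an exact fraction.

y(6/5) = 12717/25000000 m

Load 1 — point force P=10 kN at a=3/2 m (b=L-a=9/2):
  y_1 = -Pb²x²(3aL-(3a+b)x)/(6L³EI)  [x≤a] = -10·(9/2)²·(6/5)²·(3·(3/2)·6-(3·(3/2)+(9/2))·(6/5))/(6·6³·10000) = -729/2000000 m
Load 2 — uniform load w=-7 kN/m over full span:
  y_2 = -wx²(L-x)²/(24EI) = -(-7)·(6/5)²·(6-(6/5))²/(24·10000) = 378/390625 m
Load 3 — point force P=6 kN at a=9/2 m (b=L-a=3/2):
  y_3 = -Pb²x²(3aL-(3a+b)x)/(6L³EI)  [x≤a] = -6·(3/2)²·(6/5)²·(3·(9/2)·6-(3·(9/2)+(3/2))·(6/5))/(6·6³·10000) = -189/2000000 m
Superposition: y = Σ y_i = 12717/25000000 m ≈ 0.000509 m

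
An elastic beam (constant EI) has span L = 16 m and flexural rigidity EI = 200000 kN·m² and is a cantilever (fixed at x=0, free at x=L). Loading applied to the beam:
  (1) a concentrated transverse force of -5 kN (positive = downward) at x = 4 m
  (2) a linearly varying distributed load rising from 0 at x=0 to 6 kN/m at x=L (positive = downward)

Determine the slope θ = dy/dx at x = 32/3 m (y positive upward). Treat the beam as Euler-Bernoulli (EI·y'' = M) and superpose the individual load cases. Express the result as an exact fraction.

θ(32/3) = -29291/2025000 rad

Load 1 — point force P=-5 kN at a=4 m (b=L-a=12):
  θ_1 = -Pa²/(2EI)  [x>a] = -(-5)·4²/(2·200000) = 1/5000 rad
Load 2 — triangular load w₀=6 kN/m (0→w₀ over full span):
  θ_2 = (w₀Lx²/4-w₀L²x/3-w₀x⁴/(24L))/EI = (6·16·(32/3)²/4-6·16²·(32/3)/3-6·(32/3)⁴/(24·16))/200000 = -3712/253125 rad
Superposition: θ = Σ θ_i = -29291/2025000 rad ≈ -0.014465 rad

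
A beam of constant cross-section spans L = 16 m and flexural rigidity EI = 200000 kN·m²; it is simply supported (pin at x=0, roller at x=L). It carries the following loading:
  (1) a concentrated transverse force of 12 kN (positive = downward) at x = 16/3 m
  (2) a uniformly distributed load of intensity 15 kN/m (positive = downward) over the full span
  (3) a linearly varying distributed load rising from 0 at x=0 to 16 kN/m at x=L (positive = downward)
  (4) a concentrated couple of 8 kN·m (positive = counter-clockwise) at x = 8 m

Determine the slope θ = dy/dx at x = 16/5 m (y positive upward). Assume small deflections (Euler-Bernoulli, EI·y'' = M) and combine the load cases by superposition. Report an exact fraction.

Load 1 — point force P=12 kN at a=16/3 m (b=L-a=32/3):
  θ_1 = -Pb(L²-b²-3x²)/(6LEI)  [x≤a] = -12·(32/3)·(16²-(32/3)²-3·(16/5)²)/(6·16·200000) = -1568/2109375 rad
Load 2 — uniform load w=15 kN/m over full span:
  θ_2 = -w(L³-6Lx²+4x³)/(24EI) = -15·(16³-6·16·(16/5)²+4·(16/5)³)/(24·200000) = -792/78125 rad
Load 3 — triangular load w₀=16 kN/m (0→w₀ over full span):
  θ_3 = -w₀(7L⁴-30L²x²+15x⁴)/(360LEI) = -16·(7·16⁴-30·16²·(16/5)²+15·(16/5)⁴)/(360·16·200000) = -93184/17578125 rad
Load 4 — applied couple M₀=8 kN·m at a=8 m (b=L-a=8):
  θ_4 = (M₀x²/(2L)+C₁)/EI  [x≤a] with C₁=M₀(3b²-L²)/(6L)=-16/3 = (8·(16/5)²/(2·16)+(-16/3))/200000 = -13/937500 rad
Superposition: θ = Σ θ_i = -3416333/210937500 rad ≈ -0.016196 rad

θ(16/5) = -3416333/210937500 rad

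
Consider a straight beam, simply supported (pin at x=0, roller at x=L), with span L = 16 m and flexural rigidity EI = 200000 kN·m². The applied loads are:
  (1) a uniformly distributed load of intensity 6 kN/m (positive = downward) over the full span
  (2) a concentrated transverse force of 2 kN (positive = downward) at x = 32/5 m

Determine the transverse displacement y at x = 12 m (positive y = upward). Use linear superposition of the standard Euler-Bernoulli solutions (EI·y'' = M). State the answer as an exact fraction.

Load 1 — uniform load w=6 kN/m over full span:
  y_1 = -wx(L³-2Lx²+x³)/(24EI) = -6·12·(16³-2·16·12²+12³)/(24·200000) = -57/3125 m
Load 2 — point force P=2 kN at a=32/5 m (b=L-a=48/5):
  y_2 = -Pa(L-x)(2Lx-a²-x²)/(6LEI)  [x>a] = -2·(32/5)·(16-12)·(2·16·12-(32/5)²-12²)/(6·16·200000) = -622/1171875 m
Superposition: y = Σ y_i = -21997/1171875 m ≈ -0.018771 m

y(12) = -21997/1171875 m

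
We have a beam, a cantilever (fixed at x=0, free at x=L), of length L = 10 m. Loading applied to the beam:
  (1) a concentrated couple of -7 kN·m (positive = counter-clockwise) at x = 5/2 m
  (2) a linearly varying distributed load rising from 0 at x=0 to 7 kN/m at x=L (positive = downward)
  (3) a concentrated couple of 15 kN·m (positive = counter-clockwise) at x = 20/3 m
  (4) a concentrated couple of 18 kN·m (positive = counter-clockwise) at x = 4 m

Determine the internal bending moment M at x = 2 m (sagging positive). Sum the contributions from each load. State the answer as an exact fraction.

M(2) = -2074/15 kN·m

Load 1 — applied couple M₀=-7 kN·m at a=5/2 m (b=L-a=15/2):
  M_1 = M₀  [x≤a] = (-7) = -7 kN·m
Load 2 — triangular load w₀=7 kN/m (0→w₀ over full span):
  M_2 = w₀Lx/2 - w₀L²/3 - w₀x³/(6L) = 7·10·2/2 - 7·10²/3 - 7·2³/(6·10) = -2464/15 kN·m
Load 3 — applied couple M₀=15 kN·m at a=20/3 m (b=L-a=10/3):
  M_3 = M₀  [x≤a] = 15 = 15 kN·m
Load 4 — applied couple M₀=18 kN·m at a=4 m (b=L-a=6):
  M_4 = M₀  [x≤a] = 18 = 18 kN·m
Superposition: M = Σ M_i = -2074/15 kN·m ≈ -138.266667 kN·m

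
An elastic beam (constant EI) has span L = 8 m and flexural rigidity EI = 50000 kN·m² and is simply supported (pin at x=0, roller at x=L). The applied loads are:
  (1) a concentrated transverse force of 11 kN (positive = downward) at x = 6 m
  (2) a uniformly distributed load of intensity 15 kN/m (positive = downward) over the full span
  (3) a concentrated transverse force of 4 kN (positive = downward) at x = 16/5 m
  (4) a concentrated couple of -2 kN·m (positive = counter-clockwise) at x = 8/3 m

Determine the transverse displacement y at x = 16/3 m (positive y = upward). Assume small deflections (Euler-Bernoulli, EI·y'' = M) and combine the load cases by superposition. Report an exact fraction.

y(16/3) = -1024609/63281250 m

Load 1 — point force P=11 kN at a=6 m (b=L-a=2):
  y_1 = -Pbx(L²-b²-x²)/(6LEI)  [x≤a] = -11·2·(16/3)·(8²-2²-(16/3)²)/(6·8·50000) = -781/506250 m
Load 2 — uniform load w=15 kN/m over full span:
  y_2 = -wx(L³-2Lx²+x³)/(24EI) = -15·(16/3)·(8³-2·8·(16/3)²+(16/3)³)/(24·50000) = -704/50625 m
Load 3 — point force P=4 kN at a=16/5 m (b=L-a=24/5):
  y_3 = -Pa(L-x)(2Lx-a²-x²)/(6LEI)  [x>a] = -4·(16/5)·(8-(16/3))·(2·8·(16/3)-(16/5)²-(16/3)²)/(6·8·50000) = -20992/31640625 m
Load 4 — applied couple M₀=-2 kN·m at a=8/3 m (b=L-a=16/3):
  y_4 = (M₀x³/(6L)-M₀(x-a)²/2+C₁x)/EI  [x>a] with C₁=M₀(3b²-L²)/(6L)=-8/9 = ((-2)·(16/3)³/(6·8)-(-2)·((16/3)-(8/3))²/2+(-8/9)·(16/3))/50000 = -4/50625 m
Superposition: y = Σ y_i = -1024609/63281250 m ≈ -0.016191 m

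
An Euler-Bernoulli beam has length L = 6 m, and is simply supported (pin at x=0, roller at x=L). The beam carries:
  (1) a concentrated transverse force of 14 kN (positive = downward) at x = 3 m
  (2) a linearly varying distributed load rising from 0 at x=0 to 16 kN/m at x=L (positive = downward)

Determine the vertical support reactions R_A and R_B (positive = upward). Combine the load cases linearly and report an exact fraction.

Load 1 — point force P=14 kN at a=3 m (b=L-a=3):
  R_A = Pb/L = 14·3/6 = 7 kN
  R_B = Pa/L = 14·3/6 = 7 kN
Load 2 — triangular load w₀=16 kN/m (0→w₀ over full span):
  R_A = w₀L/6 = 16·6/6 = 16 kN
  R_B = w₀L/3 = 16·6/3 = 32 kN
Superposition: R_A = 23 kN, R_B = 39 kN

R_A = 23 kN, R_B = 39 kN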